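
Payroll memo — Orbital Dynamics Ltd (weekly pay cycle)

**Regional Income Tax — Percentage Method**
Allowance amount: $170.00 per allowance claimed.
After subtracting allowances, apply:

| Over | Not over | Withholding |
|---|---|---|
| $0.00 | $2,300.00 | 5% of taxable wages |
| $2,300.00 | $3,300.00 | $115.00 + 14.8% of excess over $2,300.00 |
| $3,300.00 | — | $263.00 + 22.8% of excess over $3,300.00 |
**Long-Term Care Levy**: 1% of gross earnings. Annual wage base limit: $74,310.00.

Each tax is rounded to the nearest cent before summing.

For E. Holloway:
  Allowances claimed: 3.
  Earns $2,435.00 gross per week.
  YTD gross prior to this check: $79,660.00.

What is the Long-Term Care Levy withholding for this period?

Long-Term Care Levy: YTD $79,660.00 ≥ cap $74,310.00 → $0.00

$0.00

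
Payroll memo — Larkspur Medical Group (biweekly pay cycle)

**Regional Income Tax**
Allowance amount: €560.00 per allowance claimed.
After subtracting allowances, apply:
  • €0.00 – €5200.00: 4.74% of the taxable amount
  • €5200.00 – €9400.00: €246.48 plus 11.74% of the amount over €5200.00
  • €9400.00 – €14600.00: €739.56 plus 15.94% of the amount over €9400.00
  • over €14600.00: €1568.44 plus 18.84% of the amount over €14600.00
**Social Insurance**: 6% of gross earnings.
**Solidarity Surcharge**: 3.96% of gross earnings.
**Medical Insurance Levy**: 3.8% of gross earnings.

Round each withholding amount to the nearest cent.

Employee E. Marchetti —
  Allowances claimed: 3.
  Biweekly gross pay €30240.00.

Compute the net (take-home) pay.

€21880.48

Regional Income Tax: taxable = €30240.00 − 3×€560.00 = €28560.00
  €1568.44 + 18.84% × (€28560.00 − €14600.00) = €1568.44 + 18.84% × €13960.00 = €4198.50
Social Insurance: 6% × €30240.00 = €1814.40
Solidarity Surcharge: 3.96% × €30240.00 = €1197.50
Medical Insurance Levy: 3.8% × €30240.00 = €1149.12
Total withheld: €4198.50 + €1814.40 + €1197.50 + €1149.12 = €8359.52
Net pay: €30240.00 − €8359.52 = €21880.48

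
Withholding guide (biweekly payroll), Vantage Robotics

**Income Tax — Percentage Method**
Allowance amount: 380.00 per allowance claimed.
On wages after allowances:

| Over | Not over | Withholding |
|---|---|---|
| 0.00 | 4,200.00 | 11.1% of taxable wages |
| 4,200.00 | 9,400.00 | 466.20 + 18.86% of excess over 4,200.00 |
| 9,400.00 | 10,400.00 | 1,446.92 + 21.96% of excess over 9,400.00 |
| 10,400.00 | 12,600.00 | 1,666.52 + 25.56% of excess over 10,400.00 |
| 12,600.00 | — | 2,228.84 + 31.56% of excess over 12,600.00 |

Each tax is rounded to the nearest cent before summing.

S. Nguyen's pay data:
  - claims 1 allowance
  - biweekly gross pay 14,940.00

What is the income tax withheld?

Income Tax: taxable = 14,940.00 − 1×380.00 = 14,560.00
  2,228.84 + 31.56% × (14,560.00 − 12,600.00) = 2,228.84 + 31.56% × 1,960.00 = 2,847.42

2,847.42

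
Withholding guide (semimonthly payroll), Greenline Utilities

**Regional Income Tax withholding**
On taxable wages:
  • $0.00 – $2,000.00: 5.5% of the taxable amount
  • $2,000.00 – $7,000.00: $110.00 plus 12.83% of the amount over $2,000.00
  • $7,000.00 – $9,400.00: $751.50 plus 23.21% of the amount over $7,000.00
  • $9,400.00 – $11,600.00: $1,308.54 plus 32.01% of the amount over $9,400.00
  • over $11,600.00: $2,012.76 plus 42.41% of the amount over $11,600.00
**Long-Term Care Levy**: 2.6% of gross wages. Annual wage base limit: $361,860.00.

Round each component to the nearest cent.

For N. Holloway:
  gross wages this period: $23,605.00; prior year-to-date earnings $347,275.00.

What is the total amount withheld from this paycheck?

Regional Income Tax: taxable = $23,605.00
  $2,012.76 + 42.41% × ($23,605.00 − $11,600.00) = $2,012.76 + 42.41% × $12,005.00 = $7,104.08
Long-Term Care Levy: cap $361,860.00 − YTD $347,275.00 = $14,585.00 subject; 2.6% × $14,585.00 = $379.21
Total: $7,104.08 + $379.21 = $7,483.29

$7,483.29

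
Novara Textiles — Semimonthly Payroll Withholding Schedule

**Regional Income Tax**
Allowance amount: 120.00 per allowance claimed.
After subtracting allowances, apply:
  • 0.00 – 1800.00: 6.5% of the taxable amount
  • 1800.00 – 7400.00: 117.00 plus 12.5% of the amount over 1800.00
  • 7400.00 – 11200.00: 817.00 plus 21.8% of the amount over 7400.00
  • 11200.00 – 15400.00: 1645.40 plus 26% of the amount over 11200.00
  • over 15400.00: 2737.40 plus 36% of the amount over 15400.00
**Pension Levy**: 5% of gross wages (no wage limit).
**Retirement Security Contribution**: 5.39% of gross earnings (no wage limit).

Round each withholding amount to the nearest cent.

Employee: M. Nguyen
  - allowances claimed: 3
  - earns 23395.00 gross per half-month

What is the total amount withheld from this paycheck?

7916.74

Regional Income Tax: taxable = 23395.00 − 3×120.00 = 23035.00
  2737.40 + 36% × (23035.00 − 15400.00) = 2737.40 + 36% × 7635.00 = 5486.00
Pension Levy: 5% × 23395.00 = 1169.75
Retirement Security Contribution: 5.39% × 23395.00 = 1260.99
Total: 5486.00 + 1169.75 + 1260.99 = 7916.74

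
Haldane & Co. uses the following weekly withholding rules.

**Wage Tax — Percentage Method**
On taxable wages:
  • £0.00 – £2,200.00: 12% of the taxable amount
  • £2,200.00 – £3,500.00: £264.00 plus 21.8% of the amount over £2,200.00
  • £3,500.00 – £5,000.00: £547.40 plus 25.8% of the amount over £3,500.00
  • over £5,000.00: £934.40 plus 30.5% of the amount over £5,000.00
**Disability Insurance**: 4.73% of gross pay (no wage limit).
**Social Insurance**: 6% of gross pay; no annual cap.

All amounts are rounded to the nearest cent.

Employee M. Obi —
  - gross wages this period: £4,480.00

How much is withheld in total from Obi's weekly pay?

Wage Tax: taxable = £4,480.00
  £547.40 + 25.8% × (£4,480.00 − £3,500.00) = £547.40 + 25.8% × £980.00 = £800.24
Disability Insurance: 4.73% × £4,480.00 = £211.90
Social Insurance: 6% × £4,480.00 = £268.80
Total: £800.24 + £211.90 + £268.80 = £1,280.94

£1,280.94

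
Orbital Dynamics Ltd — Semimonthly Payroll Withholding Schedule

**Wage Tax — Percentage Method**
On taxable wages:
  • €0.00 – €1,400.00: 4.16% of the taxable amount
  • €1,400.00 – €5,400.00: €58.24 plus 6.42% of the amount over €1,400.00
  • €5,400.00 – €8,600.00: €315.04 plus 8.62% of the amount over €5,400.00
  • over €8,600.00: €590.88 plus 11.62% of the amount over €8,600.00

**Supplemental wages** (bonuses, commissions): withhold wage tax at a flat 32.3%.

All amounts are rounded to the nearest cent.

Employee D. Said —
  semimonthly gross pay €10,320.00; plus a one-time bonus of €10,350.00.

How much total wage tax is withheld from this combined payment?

Wage Tax: taxable = €10,320.00
  €590.88 + 11.62% × (€10,320.00 − €8,600.00) = €590.88 + 11.62% × €1,720.00 = €790.74
Supplemental (32.3% flat on bonus): 32.3% × €10,350.00 = €3,343.05
Total wage tax: €790.74 + €3,343.05 = €4,133.79

€4,133.79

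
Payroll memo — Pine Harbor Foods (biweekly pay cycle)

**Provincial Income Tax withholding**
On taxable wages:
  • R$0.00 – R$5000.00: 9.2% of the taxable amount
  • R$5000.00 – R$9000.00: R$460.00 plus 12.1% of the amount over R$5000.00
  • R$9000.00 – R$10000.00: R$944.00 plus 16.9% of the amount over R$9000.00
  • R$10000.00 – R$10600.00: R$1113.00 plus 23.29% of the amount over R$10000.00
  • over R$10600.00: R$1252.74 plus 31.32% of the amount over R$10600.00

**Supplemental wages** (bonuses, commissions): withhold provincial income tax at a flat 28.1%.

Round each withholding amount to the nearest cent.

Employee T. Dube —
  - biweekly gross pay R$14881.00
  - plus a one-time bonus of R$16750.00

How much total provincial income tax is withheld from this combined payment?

Provincial Income Tax: taxable = R$14881.00
  R$1252.74 + 31.32% × (R$14881.00 − R$10600.00) = R$1252.74 + 31.32% × R$4281.00 = R$2593.55
Supplemental (28.1% flat on bonus): 28.1% × R$16750.00 = R$4706.75
Total provincial income tax: R$2593.55 + R$4706.75 = R$7300.30

R$7300.30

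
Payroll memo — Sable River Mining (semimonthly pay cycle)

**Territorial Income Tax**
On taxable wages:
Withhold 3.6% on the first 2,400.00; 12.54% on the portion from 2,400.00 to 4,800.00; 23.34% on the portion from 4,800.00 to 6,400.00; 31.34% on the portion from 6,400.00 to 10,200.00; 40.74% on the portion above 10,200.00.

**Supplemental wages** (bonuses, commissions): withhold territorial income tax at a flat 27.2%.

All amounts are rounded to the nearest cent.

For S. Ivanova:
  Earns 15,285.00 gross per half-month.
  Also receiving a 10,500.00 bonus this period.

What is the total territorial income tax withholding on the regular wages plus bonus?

6,879.35

Territorial Income Tax: taxable = 15,285.00
  1,951.72 + 40.74% × (15,285.00 − 10,200.00) = 1,951.72 + 40.74% × 5,085.00 = 4,023.35
Supplemental (27.2% flat on bonus): 27.2% × 10,500.00 = 2,856.00
Total territorial income tax: 4,023.35 + 2,856.00 = 6,879.35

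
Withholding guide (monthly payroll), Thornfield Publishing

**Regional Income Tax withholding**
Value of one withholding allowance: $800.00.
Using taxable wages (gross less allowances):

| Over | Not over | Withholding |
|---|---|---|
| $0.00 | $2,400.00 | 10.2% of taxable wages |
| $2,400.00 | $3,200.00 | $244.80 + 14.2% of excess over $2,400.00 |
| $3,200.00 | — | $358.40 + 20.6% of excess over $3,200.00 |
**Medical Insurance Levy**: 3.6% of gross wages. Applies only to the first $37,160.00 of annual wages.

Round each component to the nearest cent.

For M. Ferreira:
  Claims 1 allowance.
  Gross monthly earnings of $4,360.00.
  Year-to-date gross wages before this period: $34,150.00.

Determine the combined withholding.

Regional Income Tax: taxable = $4,360.00 − 1×$800.00 = $3,560.00
  $358.40 + 20.6% × ($3,560.00 − $3,200.00) = $358.40 + 20.6% × $360.00 = $432.56
Medical Insurance Levy: cap $37,160.00 − YTD $34,150.00 = $3,010.00 subject; 3.6% × $3,010.00 = $108.36
Total: $432.56 + $108.36 = $540.92

$540.92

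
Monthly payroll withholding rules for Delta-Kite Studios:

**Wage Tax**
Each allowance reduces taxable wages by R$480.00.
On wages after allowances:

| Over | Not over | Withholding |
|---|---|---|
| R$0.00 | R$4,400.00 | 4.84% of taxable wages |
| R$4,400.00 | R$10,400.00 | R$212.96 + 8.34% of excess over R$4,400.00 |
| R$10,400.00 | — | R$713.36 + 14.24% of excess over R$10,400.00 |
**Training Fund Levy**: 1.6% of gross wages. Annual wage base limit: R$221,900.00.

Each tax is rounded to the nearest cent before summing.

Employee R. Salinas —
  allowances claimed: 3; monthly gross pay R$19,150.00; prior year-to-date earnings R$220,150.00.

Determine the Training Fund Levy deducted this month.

R$28.00

Training Fund Levy: cap R$221,900.00 − YTD R$220,150.00 = R$1,750.00 subject; 1.6% × R$1,750.00 = R$28.00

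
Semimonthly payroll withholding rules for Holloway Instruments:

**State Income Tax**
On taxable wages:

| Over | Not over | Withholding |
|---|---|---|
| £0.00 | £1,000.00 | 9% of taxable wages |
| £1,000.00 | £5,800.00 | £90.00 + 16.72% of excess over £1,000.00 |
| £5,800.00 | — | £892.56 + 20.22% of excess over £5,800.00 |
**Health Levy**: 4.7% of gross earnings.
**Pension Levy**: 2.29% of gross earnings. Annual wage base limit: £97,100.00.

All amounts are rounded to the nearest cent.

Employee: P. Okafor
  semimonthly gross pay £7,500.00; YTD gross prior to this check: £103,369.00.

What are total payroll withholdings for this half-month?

State Income Tax: taxable = £7,500.00
  £892.56 + 20.22% × (£7,500.00 − £5,800.00) = £892.56 + 20.22% × £1,700.00 = £1,236.30
Health Levy: 4.7% × £7,500.00 = £352.50
Pension Levy: YTD £103,369.00 ≥ cap £97,100.00 → £0.00
Total: £1,236.30 + £352.50 + £0.00 = £1,588.80

£1,588.80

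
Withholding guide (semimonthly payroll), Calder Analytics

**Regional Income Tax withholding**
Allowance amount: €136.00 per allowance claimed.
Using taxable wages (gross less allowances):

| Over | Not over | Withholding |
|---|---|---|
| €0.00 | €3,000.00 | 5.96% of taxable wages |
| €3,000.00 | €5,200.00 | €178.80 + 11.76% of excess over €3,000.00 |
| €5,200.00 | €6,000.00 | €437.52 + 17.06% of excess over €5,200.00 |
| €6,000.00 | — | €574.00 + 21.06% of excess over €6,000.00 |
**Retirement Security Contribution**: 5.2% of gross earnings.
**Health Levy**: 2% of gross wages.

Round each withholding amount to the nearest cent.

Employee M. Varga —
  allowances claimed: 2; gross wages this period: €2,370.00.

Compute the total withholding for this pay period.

€295.68

Regional Income Tax: taxable = €2,370.00 − 2×€136.00 = €2,098.00
  5.96% × €2,098.00 = €125.04
Retirement Security Contribution: 5.2% × €2,370.00 = €123.24
Health Levy: 2% × €2,370.00 = €47.40
Total: €125.04 + €123.24 + €47.40 = €295.68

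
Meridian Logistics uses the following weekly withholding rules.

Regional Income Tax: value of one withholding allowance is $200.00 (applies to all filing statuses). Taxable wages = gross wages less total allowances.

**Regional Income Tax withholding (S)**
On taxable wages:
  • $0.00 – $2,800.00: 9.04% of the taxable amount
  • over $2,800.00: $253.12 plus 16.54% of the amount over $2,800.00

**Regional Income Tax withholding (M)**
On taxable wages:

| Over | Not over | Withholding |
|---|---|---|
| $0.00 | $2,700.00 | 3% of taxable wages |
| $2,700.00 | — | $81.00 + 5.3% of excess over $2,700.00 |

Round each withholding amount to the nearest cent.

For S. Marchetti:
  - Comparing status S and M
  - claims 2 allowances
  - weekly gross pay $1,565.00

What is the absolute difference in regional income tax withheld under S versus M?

$70.37

Regional Income Tax (S): taxable = $1,565.00 − 2×$200.00 = $1,165.00
  9.04% × $1,165.00 = $105.32
Regional Income Tax (M): taxable = $1,565.00 − 2×$200.00 = $1,165.00
  3% × $1,165.00 = $34.95
Difference: |$105.32 − $34.95| = $70.37 (higher under S)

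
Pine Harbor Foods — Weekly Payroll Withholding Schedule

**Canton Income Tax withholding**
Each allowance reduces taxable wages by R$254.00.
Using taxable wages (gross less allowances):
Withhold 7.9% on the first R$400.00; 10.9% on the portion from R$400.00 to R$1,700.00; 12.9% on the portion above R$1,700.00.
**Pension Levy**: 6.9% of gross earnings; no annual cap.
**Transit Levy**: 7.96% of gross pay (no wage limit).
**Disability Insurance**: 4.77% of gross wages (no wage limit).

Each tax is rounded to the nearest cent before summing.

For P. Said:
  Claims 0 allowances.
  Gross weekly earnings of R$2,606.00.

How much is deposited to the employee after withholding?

R$1,804.27

Canton Income Tax: taxable = R$2,606.00
  R$173.30 + 12.9% × (R$2,606.00 − R$1,700.00) = R$173.30 + 12.9% × R$906.00 = R$290.17
Pension Levy: 6.9% × R$2,606.00 = R$179.81
Transit Levy: 7.96% × R$2,606.00 = R$207.44
Disability Insurance: 4.77% × R$2,606.00 = R$124.31
Total withheld: R$290.17 + R$179.81 + R$207.44 + R$124.31 = R$801.73
Net pay: R$2,606.00 − R$801.73 = R$1,804.27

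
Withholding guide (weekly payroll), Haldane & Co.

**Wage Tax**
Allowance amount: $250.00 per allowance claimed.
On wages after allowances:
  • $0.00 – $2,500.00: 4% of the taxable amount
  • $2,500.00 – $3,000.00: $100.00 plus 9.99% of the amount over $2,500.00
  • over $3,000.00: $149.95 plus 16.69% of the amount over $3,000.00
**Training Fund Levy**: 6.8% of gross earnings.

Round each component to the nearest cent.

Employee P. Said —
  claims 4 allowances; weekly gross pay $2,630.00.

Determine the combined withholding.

$244.04

Wage Tax: taxable = $2,630.00 − 4×$250.00 = $1,630.00
  4% × $1,630.00 = $65.20
Training Fund Levy: 6.8% × $2,630.00 = $178.84
Total: $65.20 + $178.84 = $244.04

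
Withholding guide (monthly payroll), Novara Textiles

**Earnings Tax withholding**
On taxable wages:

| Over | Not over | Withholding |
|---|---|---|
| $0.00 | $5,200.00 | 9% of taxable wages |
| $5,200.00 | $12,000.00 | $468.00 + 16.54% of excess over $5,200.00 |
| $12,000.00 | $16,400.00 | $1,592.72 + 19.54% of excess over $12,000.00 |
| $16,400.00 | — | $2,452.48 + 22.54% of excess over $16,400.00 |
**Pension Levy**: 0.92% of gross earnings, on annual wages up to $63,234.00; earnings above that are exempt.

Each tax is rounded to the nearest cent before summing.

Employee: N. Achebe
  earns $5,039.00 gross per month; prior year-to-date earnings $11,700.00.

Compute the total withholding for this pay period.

$499.87

Earnings Tax: taxable = $5,039.00
  9% × $5,039.00 = $453.51
Pension Levy: 0.92% × $5,039.00 = $46.36
Total: $453.51 + $46.36 = $499.87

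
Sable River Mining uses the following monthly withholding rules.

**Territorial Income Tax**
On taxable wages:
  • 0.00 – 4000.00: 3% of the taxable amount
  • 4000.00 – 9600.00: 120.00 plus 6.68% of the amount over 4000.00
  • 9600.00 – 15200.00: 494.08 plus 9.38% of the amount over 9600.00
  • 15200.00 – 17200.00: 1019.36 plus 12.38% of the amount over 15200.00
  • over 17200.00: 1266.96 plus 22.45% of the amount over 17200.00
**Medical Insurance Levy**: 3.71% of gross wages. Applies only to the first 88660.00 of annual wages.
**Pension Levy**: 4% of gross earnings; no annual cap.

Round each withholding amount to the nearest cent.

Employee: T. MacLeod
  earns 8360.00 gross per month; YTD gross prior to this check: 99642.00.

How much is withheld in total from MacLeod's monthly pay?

745.65

Territorial Income Tax: taxable = 8360.00
  120.00 + 6.68% × (8360.00 − 4000.00) = 120.00 + 6.68% × 4360.00 = 411.25
Medical Insurance Levy: YTD 99642.00 ≥ cap 88660.00 → 0.00
Pension Levy: 4% × 8360.00 = 334.40
Total: 411.25 + 0.00 + 334.40 = 745.65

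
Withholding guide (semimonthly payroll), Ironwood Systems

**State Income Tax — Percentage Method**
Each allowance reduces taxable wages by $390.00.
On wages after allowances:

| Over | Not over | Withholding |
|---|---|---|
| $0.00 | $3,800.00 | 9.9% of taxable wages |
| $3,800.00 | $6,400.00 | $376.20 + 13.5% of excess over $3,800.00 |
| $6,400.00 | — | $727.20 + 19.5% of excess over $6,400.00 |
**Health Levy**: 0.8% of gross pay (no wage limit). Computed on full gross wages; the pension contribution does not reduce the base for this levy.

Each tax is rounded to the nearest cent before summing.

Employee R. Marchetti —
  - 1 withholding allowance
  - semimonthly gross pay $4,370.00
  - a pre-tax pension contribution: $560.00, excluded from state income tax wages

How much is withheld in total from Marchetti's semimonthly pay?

$373.54

State Income Tax: taxable = $4,370.00 − $560.00 − 1×$390.00 = $3,420.00
  9.9% × $3,420.00 = $338.58
Health Levy: 0.8% × $4,370.00 = $34.96
Total: $338.58 + $34.96 = $373.54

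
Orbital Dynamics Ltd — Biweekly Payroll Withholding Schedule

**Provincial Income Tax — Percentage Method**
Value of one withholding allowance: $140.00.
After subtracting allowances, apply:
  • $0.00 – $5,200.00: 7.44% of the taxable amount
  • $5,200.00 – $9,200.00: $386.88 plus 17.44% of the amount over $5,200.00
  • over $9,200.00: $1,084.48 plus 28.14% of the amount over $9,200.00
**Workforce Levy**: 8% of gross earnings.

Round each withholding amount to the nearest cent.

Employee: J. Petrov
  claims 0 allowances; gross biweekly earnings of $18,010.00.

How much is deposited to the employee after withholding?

$13,005.59

Provincial Income Tax: taxable = $18,010.00
  $1,084.48 + 28.14% × ($18,010.00 − $9,200.00) = $1,084.48 + 28.14% × $8,810.00 = $3,563.61
Workforce Levy: 8% × $18,010.00 = $1,440.80
Total withheld: $3,563.61 + $1,440.80 = $5,004.41
Net pay: $18,010.00 − $5,004.41 = $13,005.59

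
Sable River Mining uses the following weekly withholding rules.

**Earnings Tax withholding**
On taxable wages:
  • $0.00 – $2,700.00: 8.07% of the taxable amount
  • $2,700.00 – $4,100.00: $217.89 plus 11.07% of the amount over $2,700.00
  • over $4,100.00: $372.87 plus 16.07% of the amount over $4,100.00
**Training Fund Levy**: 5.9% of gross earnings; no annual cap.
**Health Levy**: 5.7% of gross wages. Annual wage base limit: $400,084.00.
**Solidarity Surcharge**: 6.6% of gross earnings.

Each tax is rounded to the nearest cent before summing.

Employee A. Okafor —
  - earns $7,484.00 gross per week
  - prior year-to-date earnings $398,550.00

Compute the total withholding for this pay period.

$1,939.62

Earnings Tax: taxable = $7,484.00
  $372.87 + 16.07% × ($7,484.00 − $4,100.00) = $372.87 + 16.07% × $3,384.00 = $916.68
Training Fund Levy: 5.9% × $7,484.00 = $441.56
Health Levy: cap $400,084.00 − YTD $398,550.00 = $1,534.00 subject; 5.7% × $1,534.00 = $87.44
Solidarity Surcharge: 6.6% × $7,484.00 = $493.94
Total: $916.68 + $441.56 + $87.44 + $493.94 = $1,939.62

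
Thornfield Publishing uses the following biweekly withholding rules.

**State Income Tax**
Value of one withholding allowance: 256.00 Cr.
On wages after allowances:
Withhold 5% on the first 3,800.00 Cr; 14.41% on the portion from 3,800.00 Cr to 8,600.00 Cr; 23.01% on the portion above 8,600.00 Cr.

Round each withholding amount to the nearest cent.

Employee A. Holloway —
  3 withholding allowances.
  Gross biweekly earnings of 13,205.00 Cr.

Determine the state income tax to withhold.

State Income Tax: taxable = 13,205.00 Cr − 3×256.00 Cr = 12,437.00 Cr
  881.68 Cr + 23.01% × (12,437.00 Cr − 8,600.00 Cr) = 881.68 Cr + 23.01% × 3,837.00 Cr = 1,764.57 Cr

1,764.57 Cr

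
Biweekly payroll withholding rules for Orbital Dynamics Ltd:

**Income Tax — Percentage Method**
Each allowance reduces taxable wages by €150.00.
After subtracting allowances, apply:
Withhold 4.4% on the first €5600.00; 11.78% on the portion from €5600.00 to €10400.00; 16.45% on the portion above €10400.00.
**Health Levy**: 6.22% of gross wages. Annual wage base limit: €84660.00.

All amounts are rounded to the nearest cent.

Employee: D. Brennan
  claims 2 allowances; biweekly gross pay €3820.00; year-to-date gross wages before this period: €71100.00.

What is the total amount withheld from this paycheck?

€392.48

Income Tax: taxable = €3820.00 − 2×€150.00 = €3520.00
  4.4% × €3520.00 = €154.88
Health Levy: 6.22% × €3820.00 = €237.60
Total: €154.88 + €237.60 = €392.48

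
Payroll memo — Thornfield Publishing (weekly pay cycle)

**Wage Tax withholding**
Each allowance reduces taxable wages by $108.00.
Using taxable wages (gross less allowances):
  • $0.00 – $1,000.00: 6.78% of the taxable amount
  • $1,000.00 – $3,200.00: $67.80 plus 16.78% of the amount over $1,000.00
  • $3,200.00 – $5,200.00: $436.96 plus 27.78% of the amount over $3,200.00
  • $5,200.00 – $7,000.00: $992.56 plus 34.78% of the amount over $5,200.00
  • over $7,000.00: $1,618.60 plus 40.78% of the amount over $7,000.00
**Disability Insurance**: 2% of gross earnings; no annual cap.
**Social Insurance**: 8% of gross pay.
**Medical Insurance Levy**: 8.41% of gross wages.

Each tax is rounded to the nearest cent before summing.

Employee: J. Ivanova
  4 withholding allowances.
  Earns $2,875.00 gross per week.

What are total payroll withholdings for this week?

$839.23

Wage Tax: taxable = $2,875.00 − 4×$108.00 = $2,443.00
  $67.80 + 16.78% × ($2,443.00 − $1,000.00) = $67.80 + 16.78% × $1,443.00 = $309.94
Disability Insurance: 2% × $2,875.00 = $57.50
Social Insurance: 8% × $2,875.00 = $230.00
Medical Insurance Levy: 8.41% × $2,875.00 = $241.79
Total: $309.94 + $57.50 + $230.00 + $241.79 = $839.23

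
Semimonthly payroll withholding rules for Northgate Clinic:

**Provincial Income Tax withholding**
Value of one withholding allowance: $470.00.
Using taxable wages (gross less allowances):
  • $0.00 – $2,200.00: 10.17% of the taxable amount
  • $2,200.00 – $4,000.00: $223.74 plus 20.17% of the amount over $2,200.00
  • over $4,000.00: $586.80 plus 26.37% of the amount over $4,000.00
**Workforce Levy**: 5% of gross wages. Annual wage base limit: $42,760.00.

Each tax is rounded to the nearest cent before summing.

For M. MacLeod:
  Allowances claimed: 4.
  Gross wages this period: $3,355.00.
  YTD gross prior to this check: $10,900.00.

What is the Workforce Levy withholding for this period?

$167.75

Workforce Levy: 5% × $3,355.00 = $167.75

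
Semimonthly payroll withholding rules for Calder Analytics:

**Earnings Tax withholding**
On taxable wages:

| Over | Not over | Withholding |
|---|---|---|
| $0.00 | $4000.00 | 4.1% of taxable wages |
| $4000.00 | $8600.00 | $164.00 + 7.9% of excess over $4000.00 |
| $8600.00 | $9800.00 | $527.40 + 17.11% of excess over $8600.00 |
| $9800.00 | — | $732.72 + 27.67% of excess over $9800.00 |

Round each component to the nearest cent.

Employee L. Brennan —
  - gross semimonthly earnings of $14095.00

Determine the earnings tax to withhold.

Earnings Tax: taxable = $14095.00
  $732.72 + 27.67% × ($14095.00 − $9800.00) = $732.72 + 27.67% × $4295.00 = $1921.15

$1921.15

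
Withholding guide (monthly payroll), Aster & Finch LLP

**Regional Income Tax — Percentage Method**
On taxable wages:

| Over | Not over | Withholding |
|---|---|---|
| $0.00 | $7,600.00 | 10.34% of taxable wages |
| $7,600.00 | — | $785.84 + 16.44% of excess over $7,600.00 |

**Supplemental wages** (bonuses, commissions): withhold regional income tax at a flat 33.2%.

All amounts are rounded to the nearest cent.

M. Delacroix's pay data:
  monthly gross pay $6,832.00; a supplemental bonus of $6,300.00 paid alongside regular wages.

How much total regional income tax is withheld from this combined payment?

$2,798.03

Regional Income Tax: taxable = $6,832.00
  10.34% × $6,832.00 = $706.43
Supplemental (33.2% flat on bonus): 33.2% × $6,300.00 = $2,091.60
Total regional income tax: $706.43 + $2,091.60 = $2,798.03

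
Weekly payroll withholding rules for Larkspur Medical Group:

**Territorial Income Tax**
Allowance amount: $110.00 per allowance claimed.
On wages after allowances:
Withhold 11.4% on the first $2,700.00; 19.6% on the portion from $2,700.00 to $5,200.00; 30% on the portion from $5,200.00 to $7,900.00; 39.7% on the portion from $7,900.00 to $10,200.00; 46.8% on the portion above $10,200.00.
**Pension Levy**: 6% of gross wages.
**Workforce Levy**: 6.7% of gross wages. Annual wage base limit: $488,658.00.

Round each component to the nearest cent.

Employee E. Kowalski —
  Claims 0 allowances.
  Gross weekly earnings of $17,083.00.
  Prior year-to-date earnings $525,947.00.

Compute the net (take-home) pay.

Territorial Income Tax: taxable = $17,083.00
  $2,520.90 + 46.8% × ($17,083.00 − $10,200.00) = $2,520.90 + 46.8% × $6,883.00 = $5,742.14
Pension Levy: 6% × $17,083.00 = $1,024.98
Workforce Levy: YTD $525,947.00 ≥ cap $488,658.00 → $0.00
Total withheld: $5,742.14 + $1,024.98 + $0.00 = $6,767.12
Net pay: $17,083.00 − $6,767.12 = $10,315.88

$10,315.88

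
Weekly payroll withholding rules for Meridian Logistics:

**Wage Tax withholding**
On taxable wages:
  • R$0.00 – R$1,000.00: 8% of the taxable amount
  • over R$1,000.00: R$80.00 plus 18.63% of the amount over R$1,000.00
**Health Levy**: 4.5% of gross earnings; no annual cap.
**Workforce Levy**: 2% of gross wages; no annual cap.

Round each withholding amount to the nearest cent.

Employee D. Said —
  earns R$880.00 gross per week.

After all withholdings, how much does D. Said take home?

R$752.40

Wage Tax: taxable = R$880.00
  8% × R$880.00 = R$70.40
Health Levy: 4.5% × R$880.00 = R$39.60
Workforce Levy: 2% × R$880.00 = R$17.60
Total withheld: R$70.40 + R$39.60 + R$17.60 = R$127.60
Net pay: R$880.00 − R$127.60 = R$752.40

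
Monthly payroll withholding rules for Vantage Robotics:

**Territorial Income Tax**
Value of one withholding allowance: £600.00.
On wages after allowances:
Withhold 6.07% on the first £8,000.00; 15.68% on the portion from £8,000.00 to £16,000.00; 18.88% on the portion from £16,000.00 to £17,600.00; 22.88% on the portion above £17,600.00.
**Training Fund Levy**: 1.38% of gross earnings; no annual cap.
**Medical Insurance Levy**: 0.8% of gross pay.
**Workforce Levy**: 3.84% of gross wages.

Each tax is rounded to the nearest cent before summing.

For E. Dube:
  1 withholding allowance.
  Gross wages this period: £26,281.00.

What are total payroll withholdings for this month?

Territorial Income Tax: taxable = £26,281.00 − 1×£600.00 = £25,681.00
  £2,042.08 + 22.88% × (£25,681.00 − £17,600.00) = £2,042.08 + 22.88% × £8,081.00 = £3,891.01
Training Fund Levy: 1.38% × £26,281.00 = £362.68
Medical Insurance Levy: 0.8% × £26,281.00 = £210.25
Workforce Levy: 3.84% × £26,281.00 = £1,009.19
Total: £3,891.01 + £362.68 + £210.25 + £1,009.19 = £5,473.13

£5,473.13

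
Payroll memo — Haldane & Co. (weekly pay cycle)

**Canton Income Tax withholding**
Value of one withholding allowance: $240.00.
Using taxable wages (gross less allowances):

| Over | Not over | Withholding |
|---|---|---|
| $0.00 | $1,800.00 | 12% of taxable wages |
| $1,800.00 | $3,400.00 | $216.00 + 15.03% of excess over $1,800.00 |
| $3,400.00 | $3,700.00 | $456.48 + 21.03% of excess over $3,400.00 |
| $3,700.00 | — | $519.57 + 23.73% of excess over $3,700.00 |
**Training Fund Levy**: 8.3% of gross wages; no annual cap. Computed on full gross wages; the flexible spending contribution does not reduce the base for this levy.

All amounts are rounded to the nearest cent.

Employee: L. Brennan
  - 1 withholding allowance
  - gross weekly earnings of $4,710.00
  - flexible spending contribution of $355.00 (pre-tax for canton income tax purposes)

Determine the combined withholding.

$1,008.98

Canton Income Tax: taxable = $4,710.00 − $355.00 − 1×$240.00 = $4,115.00
  $519.57 + 23.73% × ($4,115.00 − $3,700.00) = $519.57 + 23.73% × $415.00 = $618.05
Training Fund Levy: 8.3% × $4,710.00 = $390.93
Total: $618.05 + $390.93 = $1,008.98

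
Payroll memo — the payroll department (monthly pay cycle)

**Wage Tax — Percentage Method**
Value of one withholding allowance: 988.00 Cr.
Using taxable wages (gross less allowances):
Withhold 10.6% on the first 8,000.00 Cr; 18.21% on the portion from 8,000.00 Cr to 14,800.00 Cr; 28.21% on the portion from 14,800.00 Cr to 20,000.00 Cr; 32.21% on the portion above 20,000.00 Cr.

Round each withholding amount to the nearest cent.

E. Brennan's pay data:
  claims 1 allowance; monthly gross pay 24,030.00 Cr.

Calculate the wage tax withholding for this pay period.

4,533.03 Cr

Wage Tax: taxable = 24,030.00 Cr − 1×988.00 Cr = 23,042.00 Cr
  3,553.20 Cr + 32.21% × (23,042.00 Cr − 20,000.00 Cr) = 3,553.20 Cr + 32.21% × 3,042.00 Cr = 4,533.03 Cr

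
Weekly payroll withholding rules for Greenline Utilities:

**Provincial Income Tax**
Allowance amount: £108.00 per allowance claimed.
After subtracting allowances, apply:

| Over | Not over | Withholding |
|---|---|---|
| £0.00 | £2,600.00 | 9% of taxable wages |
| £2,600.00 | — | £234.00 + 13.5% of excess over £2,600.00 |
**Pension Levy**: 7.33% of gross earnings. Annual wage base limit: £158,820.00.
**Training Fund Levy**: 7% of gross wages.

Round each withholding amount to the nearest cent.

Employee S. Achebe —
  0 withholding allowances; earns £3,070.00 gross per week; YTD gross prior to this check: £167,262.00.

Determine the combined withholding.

£512.35

Provincial Income Tax: taxable = £3,070.00
  £234.00 + 13.5% × (£3,070.00 − £2,600.00) = £234.00 + 13.5% × £470.00 = £297.45
Pension Levy: YTD £167,262.00 ≥ cap £158,820.00 → £0.00
Training Fund Levy: 7% × £3,070.00 = £214.90
Total: £297.45 + £0.00 + £214.90 = £512.35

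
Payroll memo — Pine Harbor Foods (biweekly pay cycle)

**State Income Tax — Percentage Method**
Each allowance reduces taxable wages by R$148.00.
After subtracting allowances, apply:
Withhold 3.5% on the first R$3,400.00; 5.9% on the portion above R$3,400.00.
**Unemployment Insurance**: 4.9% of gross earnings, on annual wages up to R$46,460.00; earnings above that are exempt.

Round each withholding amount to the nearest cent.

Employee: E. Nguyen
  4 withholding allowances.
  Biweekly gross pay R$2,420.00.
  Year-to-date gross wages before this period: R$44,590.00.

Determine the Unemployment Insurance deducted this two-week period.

Unemployment Insurance: cap R$46,460.00 − YTD R$44,590.00 = R$1,870.00 subject; 4.9% × R$1,870.00 = R$91.63

R$91.63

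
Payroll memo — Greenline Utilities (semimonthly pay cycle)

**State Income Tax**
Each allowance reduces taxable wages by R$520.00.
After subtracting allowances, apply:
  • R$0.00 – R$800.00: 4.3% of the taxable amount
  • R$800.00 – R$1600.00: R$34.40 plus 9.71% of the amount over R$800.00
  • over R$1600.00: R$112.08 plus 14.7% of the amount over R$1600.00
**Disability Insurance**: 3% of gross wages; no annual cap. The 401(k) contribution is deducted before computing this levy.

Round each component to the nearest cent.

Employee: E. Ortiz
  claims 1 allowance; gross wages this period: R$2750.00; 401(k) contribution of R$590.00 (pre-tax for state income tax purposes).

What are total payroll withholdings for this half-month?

State Income Tax: taxable = R$2750.00 − R$590.00 − 1×R$520.00 = R$1640.00
  R$112.08 + 14.7% × (R$1640.00 − R$1600.00) = R$112.08 + 14.7% × R$40.00 = R$117.96
Disability Insurance: 3% × R$2160.00 = R$64.80
Total: R$117.96 + R$64.80 = R$182.76

R$182.76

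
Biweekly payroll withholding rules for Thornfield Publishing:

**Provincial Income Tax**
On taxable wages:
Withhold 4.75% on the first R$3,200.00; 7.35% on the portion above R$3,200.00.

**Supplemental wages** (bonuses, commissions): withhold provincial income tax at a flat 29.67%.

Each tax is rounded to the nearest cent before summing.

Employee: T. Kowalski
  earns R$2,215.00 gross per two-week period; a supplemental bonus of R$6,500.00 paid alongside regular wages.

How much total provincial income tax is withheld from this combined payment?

R$2,033.76

Provincial Income Tax: taxable = R$2,215.00
  4.75% × R$2,215.00 = R$105.21
Supplemental (29.67% flat on bonus): 29.67% × R$6,500.00 = R$1,928.55
Total provincial income tax: R$105.21 + R$1,928.55 = R$2,033.76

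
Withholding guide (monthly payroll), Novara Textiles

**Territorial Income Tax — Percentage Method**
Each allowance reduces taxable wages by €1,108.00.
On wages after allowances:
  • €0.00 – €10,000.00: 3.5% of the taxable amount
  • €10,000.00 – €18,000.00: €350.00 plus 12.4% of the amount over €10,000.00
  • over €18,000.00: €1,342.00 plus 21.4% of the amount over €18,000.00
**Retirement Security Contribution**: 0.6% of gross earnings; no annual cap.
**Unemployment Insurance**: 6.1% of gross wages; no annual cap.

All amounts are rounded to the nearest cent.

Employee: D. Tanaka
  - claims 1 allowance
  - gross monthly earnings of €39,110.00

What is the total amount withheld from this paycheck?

€8,242.80

Territorial Income Tax: taxable = €39,110.00 − 1×€1,108.00 = €38,002.00
  €1,342.00 + 21.4% × (€38,002.00 − €18,000.00) = €1,342.00 + 21.4% × €20,002.00 = €5,622.43
Retirement Security Contribution: 0.6% × €39,110.00 = €234.66
Unemployment Insurance: 6.1% × €39,110.00 = €2,385.71
Total: €5,622.43 + €234.66 + €2,385.71 = €8,242.80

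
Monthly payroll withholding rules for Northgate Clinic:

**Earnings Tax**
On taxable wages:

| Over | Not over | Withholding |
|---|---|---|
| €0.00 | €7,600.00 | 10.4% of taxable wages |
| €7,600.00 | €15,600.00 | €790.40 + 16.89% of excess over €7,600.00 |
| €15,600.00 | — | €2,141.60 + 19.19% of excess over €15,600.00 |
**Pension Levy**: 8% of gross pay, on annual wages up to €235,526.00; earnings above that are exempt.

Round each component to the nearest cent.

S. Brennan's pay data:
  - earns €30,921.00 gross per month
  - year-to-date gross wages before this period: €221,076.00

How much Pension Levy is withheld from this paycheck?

Pension Levy: cap €235,526.00 − YTD €221,076.00 = €14,450.00 subject; 8% × €14,450.00 = €1,156.00

€1,156.00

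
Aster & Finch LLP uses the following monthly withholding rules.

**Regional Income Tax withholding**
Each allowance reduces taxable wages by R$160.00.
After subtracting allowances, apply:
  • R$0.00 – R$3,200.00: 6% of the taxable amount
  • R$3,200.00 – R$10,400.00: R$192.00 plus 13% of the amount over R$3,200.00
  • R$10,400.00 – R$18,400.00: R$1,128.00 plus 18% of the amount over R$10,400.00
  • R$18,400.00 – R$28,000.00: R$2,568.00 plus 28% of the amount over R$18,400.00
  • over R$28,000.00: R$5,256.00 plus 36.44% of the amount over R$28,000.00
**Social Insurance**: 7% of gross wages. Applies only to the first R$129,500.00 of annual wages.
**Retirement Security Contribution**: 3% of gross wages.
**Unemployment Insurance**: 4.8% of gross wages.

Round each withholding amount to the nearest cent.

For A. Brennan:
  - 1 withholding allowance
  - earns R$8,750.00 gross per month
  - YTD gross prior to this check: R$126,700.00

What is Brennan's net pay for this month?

Regional Income Tax: taxable = R$8,750.00 − 1×R$160.00 = R$8,590.00
  R$192.00 + 13% × (R$8,590.00 − R$3,200.00) = R$192.00 + 13% × R$5,390.00 = R$892.70
Social Insurance: cap R$129,500.00 − YTD R$126,700.00 = R$2,800.00 subject; 7% × R$2,800.00 = R$196.00
Retirement Security Contribution: 3% × R$8,750.00 = R$262.50
Unemployment Insurance: 4.8% × R$8,750.00 = R$420.00
Total withheld: R$892.70 + R$196.00 + R$262.50 + R$420.00 = R$1,771.20
Net pay: R$8,750.00 − R$1,771.20 = R$6,978.80

R$6,978.80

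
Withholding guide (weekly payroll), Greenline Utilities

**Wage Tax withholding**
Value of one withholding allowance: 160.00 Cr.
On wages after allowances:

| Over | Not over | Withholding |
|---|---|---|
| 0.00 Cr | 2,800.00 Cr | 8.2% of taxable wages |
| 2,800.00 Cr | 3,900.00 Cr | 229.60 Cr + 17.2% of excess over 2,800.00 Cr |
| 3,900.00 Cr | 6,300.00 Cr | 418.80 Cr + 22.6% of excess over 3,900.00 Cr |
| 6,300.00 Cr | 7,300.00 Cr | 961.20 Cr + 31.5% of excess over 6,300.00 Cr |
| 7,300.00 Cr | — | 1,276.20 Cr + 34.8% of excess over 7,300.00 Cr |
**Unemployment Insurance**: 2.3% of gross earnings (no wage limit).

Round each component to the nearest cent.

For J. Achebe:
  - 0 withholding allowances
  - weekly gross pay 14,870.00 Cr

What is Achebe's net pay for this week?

10,617.43 Cr

Wage Tax: taxable = 14,870.00 Cr
  1,276.20 Cr + 34.8% × (14,870.00 Cr − 7,300.00 Cr) = 1,276.20 Cr + 34.8% × 7,570.00 Cr = 3,910.56 Cr
Unemployment Insurance: 2.3% × 14,870.00 Cr = 342.01 Cr
Total withheld: 3,910.56 Cr + 342.01 Cr = 4,252.57 Cr
Net pay: 14,870.00 Cr − 4,252.57 Cr = 10,617.43 Cr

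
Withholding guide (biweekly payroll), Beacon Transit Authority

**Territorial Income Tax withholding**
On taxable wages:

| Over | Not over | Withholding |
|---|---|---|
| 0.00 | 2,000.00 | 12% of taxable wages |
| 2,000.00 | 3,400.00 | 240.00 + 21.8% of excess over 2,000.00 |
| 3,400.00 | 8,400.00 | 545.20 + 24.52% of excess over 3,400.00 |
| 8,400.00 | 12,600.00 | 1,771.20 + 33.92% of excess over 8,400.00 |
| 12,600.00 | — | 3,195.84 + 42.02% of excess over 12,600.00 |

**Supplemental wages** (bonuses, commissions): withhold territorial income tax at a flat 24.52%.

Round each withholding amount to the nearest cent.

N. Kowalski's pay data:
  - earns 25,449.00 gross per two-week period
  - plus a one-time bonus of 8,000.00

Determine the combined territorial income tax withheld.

Territorial Income Tax: taxable = 25,449.00
  3,195.84 + 42.02% × (25,449.00 − 12,600.00) = 3,195.84 + 42.02% × 12,849.00 = 8,594.99
Supplemental (24.52% flat on bonus): 24.52% × 8,000.00 = 1,961.60
Total territorial income tax: 8,594.99 + 1,961.60 = 10,556.59

10,556.59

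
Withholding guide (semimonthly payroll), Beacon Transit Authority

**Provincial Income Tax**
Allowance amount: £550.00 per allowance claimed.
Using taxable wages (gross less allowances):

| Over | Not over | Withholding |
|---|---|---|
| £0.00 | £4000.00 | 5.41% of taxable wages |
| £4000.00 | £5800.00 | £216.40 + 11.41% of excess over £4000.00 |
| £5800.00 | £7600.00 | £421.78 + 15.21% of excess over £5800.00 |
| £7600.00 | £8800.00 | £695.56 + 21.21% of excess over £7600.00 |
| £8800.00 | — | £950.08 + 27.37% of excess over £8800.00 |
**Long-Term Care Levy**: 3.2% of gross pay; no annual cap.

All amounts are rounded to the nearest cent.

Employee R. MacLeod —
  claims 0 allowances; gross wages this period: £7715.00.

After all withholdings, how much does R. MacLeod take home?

£6748.17

Provincial Income Tax: taxable = £7715.00
  £695.56 + 21.21% × (£7715.00 − £7600.00) = £695.56 + 21.21% × £115.00 = £719.95
Long-Term Care Levy: 3.2% × £7715.00 = £246.88
Total withheld: £719.95 + £246.88 = £966.83
Net pay: £7715.00 − £966.83 = £6748.17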